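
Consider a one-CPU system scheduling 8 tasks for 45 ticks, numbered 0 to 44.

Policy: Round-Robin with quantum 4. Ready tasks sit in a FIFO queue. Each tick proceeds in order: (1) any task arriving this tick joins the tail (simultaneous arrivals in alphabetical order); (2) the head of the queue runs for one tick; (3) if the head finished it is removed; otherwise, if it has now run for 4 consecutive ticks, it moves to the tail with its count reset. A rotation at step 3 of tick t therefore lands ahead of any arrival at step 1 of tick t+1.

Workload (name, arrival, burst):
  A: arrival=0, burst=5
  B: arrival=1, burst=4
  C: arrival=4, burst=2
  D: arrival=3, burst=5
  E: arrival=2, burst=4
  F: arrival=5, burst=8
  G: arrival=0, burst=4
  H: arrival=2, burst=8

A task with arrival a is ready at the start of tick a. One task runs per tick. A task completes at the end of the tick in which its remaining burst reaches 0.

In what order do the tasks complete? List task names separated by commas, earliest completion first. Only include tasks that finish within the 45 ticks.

t=0: queue=[A,G] q_used=0 → run A
t=1: queue=[A,G,B] q_used=1 → run A
t=2: queue=[A,G,B,E,H] q_used=2 → run A
t=3: queue=[A,G,B,E,H,D] q_used=3 → run A
t=4: queue=[G,B,E,H,D,A,C] q_used=0 → run G
t=5: queue=[G,B,E,H,D,A,C,F] q_used=1 → run G
t=6: queue=[G,B,E,H,D,A,C,F] q_used=2 → run G
t=7: queue=[G,B,E,H,D,A,C,F] q_used=3 → run G
t=8: queue=[B,E,H,D,A,C,F] q_used=0 → run B
t=9: queue=[B,E,H,D,A,C,F] q_used=1 → run B
t=10: queue=[B,E,H,D,A,C,F] q_used=2 → run B
t=11: queue=[B,E,H,D,A,C,F] q_used=3 → run B
t=12: queue=[E,H,D,A,C,F] q_used=0 → run E
t=13: queue=[E,H,D,A,C,F] q_used=1 → run E
t=14: queue=[E,H,D,A,C,F] q_used=2 → run E
t=15: queue=[E,H,D,A,C,F] q_used=3 → run E
t=16: queue=[H,D,A,C,F] q_used=0 → run H
t=17: queue=[H,D,A,C,F] q_used=1 → run H
t=18: queue=[H,D,A,C,F] q_used=2 → run H
t=19: queue=[H,D,A,C,F] q_used=3 → run H
t=20: queue=[D,A,C,F,H] q_used=0 → run D
t=21: queue=[D,A,C,F,H] q_used=1 → run D
t=22: queue=[D,A,C,F,H] q_used=2 → run D
t=23: queue=[D,A,C,F,H] q_used=3 → run D
t=24: queue=[A,C,F,H,D] q_used=0 → run A
t=25: queue=[C,F,H,D] q_used=0 → run C
t=26: queue=[C,F,H,D] q_used=1 → run C
t=27: queue=[F,H,D] q_used=0 → run F
t=28: queue=[F,H,D] q_used=1 → run F
t=29: queue=[F,H,D] q_used=2 → run F
t=30: queue=[F,H,D] q_used=3 → run F
t=31: queue=[H,D,F] q_used=0 → run H
t=32: queue=[H,D,F] q_used=1 → run H
t=33: queue=[H,D,F] q_used=2 → run H
t=34: queue=[H,D,F] q_used=3 → run H
t=35: queue=[D,F] q_used=0 → run D
t=36: queue=[F] q_used=0 → run F
t=37: queue=[F] q_used=1 → run F
t=38: queue=[F] q_used=2 → run F
t=39: queue=[F] q_used=3 → run F
t=40: (idle)
t=41: (idle)
t=42: (idle)
t=43: (idle)
t=44: (idle)

completion order = G, B, E, A, C, H, D, F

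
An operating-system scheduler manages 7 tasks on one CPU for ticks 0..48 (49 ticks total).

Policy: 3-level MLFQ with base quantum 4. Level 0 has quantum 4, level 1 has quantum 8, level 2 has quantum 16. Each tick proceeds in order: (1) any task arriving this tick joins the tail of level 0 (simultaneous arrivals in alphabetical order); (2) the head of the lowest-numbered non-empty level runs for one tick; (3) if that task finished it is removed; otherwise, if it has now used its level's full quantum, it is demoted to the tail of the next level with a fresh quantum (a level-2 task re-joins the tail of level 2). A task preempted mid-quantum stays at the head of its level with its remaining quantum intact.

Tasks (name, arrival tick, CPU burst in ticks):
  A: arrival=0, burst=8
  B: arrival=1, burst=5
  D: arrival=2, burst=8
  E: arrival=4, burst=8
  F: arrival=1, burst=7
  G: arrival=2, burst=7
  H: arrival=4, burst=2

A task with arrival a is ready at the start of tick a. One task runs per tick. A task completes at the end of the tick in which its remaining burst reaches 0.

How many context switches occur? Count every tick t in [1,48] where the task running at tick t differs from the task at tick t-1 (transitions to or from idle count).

context switches = 13

t=0: L0/L1/L2 = A/-/- → run A
t=1: L0/L1/L2 = ABF/-/- → run A
t=2: L0/L1/L2 = ABFDG/-/- → run A
t=3: L0/L1/L2 = ABFDG/-/- → run A
t=4: L0/L1/L2 = BFDGEH/A/- → run B
t=5: L0/L1/L2 = BFDGEH/A/- → run B
t=6: L0/L1/L2 = BFDGEH/A/- → run B
t=7: L0/L1/L2 = BFDGEH/A/- → run B
t=8: L0/L1/L2 = FDGEH/AB/- → run F
t=9: L0/L1/L2 = FDGEH/AB/- → run F
t=10: L0/L1/L2 = FDGEH/AB/- → run F
t=11: L0/L1/L2 = FDGEH/AB/- → run F
t=12: L0/L1/L2 = DGEH/ABF/- → run D
t=13: L0/L1/L2 = DGEH/ABF/- → run D
t=14: L0/L1/L2 = DGEH/ABF/- → run D
t=15: L0/L1/L2 = DGEH/ABF/- → run D
t=16: L0/L1/L2 = GEH/ABFD/- → run G
t=17: L0/L1/L2 = GEH/ABFD/- → run G
t=18: L0/L1/L2 = GEH/ABFD/- → run G
t=19: L0/L1/L2 = GEH/ABFD/- → run G
t=20: L0/L1/L2 = EH/ABFDG/- → run E
t=21: L0/L1/L2 = EH/ABFDG/- → run E
t=22: L0/L1/L2 = EH/ABFDG/- → run E
t=23: L0/L1/L2 = EH/ABFDG/- → run E
t=24: L0/L1/L2 = H/ABFDGE/- → run H
t=25: L0/L1/L2 = H/ABFDGE/- → run H
t=26: L0/L1/L2 = -/ABFDGE/- → run A
t=27: L0/L1/L2 = -/ABFDGE/- → run A
t=28: L0/L1/L2 = -/ABFDGE/- → run A
t=29: L0/L1/L2 = -/ABFDGE/- → run A
t=30: L0/L1/L2 = -/BFDGE/- → run B
t=31: L0/L1/L2 = -/FDGE/- → run F
t=32: L0/L1/L2 = -/FDGE/- → run F
t=33: L0/L1/L2 = -/FDGE/- → run F
t=34: L0/L1/L2 = -/DGE/- → run D
t=35: L0/L1/L2 = -/DGE/- → run D
t=36: L0/L1/L2 = -/DGE/- → run D
t=37: L0/L1/L2 = -/DGE/- → run D
t=38: L0/L1/L2 = -/GE/- → run G
t=39: L0/L1/L2 = -/GE/- → run G
t=40: L0/L1/L2 = -/GE/- → run G
t=41: L0/L1/L2 = -/E/- → run E
t=42: L0/L1/L2 = -/E/- → run E
t=43: L0/L1/L2 = -/E/- → run E
t=44: L0/L1/L2 = -/E/- → run E
t=45: (idle)
t=46: (idle)
t=47: (idle)
t=48: (idle)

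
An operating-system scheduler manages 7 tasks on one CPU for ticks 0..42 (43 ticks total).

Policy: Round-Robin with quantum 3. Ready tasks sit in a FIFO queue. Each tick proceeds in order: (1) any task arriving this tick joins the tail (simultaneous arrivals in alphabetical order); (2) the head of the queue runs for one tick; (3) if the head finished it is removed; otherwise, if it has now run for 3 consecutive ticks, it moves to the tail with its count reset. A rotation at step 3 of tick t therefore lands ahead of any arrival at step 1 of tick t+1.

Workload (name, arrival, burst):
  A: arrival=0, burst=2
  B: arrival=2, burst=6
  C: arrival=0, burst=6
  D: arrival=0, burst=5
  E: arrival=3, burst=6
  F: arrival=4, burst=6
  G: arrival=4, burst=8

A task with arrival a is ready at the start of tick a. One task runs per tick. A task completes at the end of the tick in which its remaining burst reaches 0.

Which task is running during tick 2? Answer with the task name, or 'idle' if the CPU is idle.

t=0: queue=[A,C,D] q_used=0 → run A
t=1: queue=[A,C,D] q_used=1 → run A
t=2: queue=[C,D,B] q_used=0 → run C
t=3: queue=[C,D,B,E] q_used=1 → run C
t=4: queue=[C,D,B,E,F,G] q_used=2 → run C
t=5: queue=[D,B,E,F,G,C] q_used=0 → run D
t=6: queue=[D,B,E,F,G,C] q_used=1 → run D
t=7: queue=[D,B,E,F,G,C] q_used=2 → run D
t=8: queue=[B,E,F,G,C,D] q_used=0 → run B
t=9: queue=[B,E,F,G,C,D] q_used=1 → run B
t=10: queue=[B,E,F,G,C,D] q_used=2 → run B
t=11: queue=[E,F,G,C,D,B] q_used=0 → run E
t=12: queue=[E,F,G,C,D,B] q_used=1 → run E
t=13: queue=[E,F,G,C,D,B] q_used=2 → run E
t=14: queue=[F,G,C,D,B,E] q_used=0 → run F
t=15: queue=[F,G,C,D,B,E] q_used=1 → run F
t=16: queue=[F,G,C,D,B,E] q_used=2 → run F
t=17: queue=[G,C,D,B,E,F] q_used=0 → run G
t=18: queue=[G,C,D,B,E,F] q_used=1 → run G
t=19: queue=[G,C,D,B,E,F] q_used=2 → run G
t=20: queue=[C,D,B,E,F,G] q_used=0 → run C
t=21: queue=[C,D,B,E,F,G] q_used=1 → run C
t=22: queue=[C,D,B,E,F,G] q_used=2 → run C
t=23: queue=[D,B,E,F,G] q_used=0 → run D
t=24: queue=[D,B,E,F,G] q_used=1 → run D
t=25: queue=[B,E,F,G] q_used=0 → run B
t=26: queue=[B,E,F,G] q_used=1 → run B
t=27: queue=[B,E,F,G] q_used=2 → run B
t=28: queue=[E,F,G] q_used=0 → run E
t=29: queue=[E,F,G] q_used=1 → run E
t=30: queue=[E,F,G] q_used=2 → run E
t=31: queue=[F,G] q_used=0 → run F
t=32: queue=[F,G] q_used=1 → run F
t=33: queue=[F,G] q_used=2 → run F
t=34: queue=[G] q_used=0 → run G
t=35: queue=[G] q_used=1 → run G
t=36: queue=[G] q_used=2 → run G
t=37: queue=[G] q_used=0 → run G
t=38: queue=[G] q_used=1 → run G
t=39: (idle)
t=40: (idle)
t=41: (idle)
t=42: (idle)

running at tick 2 = C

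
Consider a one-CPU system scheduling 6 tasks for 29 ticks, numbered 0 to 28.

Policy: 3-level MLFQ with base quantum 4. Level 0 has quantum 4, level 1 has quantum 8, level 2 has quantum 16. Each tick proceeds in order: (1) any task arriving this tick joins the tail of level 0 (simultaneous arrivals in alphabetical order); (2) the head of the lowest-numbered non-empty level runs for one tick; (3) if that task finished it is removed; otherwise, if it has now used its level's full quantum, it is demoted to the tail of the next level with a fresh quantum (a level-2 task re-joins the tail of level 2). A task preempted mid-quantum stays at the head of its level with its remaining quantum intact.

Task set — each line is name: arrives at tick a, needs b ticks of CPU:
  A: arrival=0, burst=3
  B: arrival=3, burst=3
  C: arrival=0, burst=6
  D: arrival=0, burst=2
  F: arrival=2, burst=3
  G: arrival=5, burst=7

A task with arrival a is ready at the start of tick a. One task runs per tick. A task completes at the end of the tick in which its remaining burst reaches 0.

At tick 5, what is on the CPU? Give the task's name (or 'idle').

running at tick 5 = C

t=0: L0/L1/L2 = ACD/-/- → run A
t=1: L0/L1/L2 = ACD/-/- → run A
t=2: L0/L1/L2 = ACDF/-/- → run A
t=3: L0/L1/L2 = CDFB/-/- → run C
t=4: L0/L1/L2 = CDFB/-/- → run C
t=5: L0/L1/L2 = CDFBG/-/- → run C
t=6: L0/L1/L2 = CDFBG/-/- → run C
t=7: L0/L1/L2 = DFBG/C/- → run D
t=8: L0/L1/L2 = DFBG/C/- → run D
t=9: L0/L1/L2 = FBG/C/- → run F
t=10: L0/L1/L2 = FBG/C/- → run F
t=11: L0/L1/L2 = FBG/C/- → run F
t=12: L0/L1/L2 = BG/C/- → run B
t=13: L0/L1/L2 = BG/C/- → run B
t=14: L0/L1/L2 = BG/C/- → run B
t=15: L0/L1/L2 = G/C/- → run G
t=16: L0/L1/L2 = G/C/- → run G
t=17: L0/L1/L2 = G/C/- → run G
t=18: L0/L1/L2 = G/C/- → run G
t=19: L0/L1/L2 = -/CG/- → run C
t=20: L0/L1/L2 = -/CG/- → run C
t=21: L0/L1/L2 = -/G/- → run G
t=22: L0/L1/L2 = -/G/- → run G
t=23: L0/L1/L2 = -/G/- → run G
t=24: (idle)
t=25: (idle)
t=26: (idle)
t=27: (idle)
t=28: (idle)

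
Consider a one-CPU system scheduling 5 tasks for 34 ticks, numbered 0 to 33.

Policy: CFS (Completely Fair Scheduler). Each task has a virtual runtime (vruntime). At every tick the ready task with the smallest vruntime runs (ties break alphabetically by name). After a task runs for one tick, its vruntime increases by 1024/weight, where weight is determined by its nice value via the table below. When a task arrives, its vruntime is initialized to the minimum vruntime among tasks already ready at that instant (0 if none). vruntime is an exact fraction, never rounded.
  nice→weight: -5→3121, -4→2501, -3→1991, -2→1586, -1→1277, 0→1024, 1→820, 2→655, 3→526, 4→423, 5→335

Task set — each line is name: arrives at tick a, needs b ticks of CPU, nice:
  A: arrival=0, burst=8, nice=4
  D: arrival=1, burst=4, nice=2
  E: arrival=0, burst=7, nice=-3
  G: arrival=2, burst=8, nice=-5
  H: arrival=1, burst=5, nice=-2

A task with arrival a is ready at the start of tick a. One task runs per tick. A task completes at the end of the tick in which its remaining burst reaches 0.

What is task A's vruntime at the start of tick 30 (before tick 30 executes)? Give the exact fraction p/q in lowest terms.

vruntime(A, start of tick 30) = 2048/141

t=0: vr[A=0 E=0] → run A
t=1: vr[A=1024/423 D=0 E=0 H=0] → run D
t=2: vr[A=1024/423 D=1024/655 E=0 G=0 H=0] → run E
t=3: vr[A=1024/423 D=1024/655 E=1024/1991 G=0 H=0] → run G
t=4: vr[A=1024/423 D=1024/655 E=1024/1991 G=1024/3121 H=0] → run H
t=5: vr[A=1024/423 D=1024/655 E=1024/1991 G=1024/3121 H=512/793] → run G
t=6: vr[A=1024/423 D=1024/655 E=1024/1991 G=2048/3121 H=512/793] → run E
t=7: vr[A=1024/423 D=1024/655 E=2048/1991 G=2048/3121 H=512/793] → run H
t=8: vr[A=1024/423 D=1024/655 E=2048/1991 G=2048/3121 H=1024/793] → run G
t=9: vr[A=1024/423 D=1024/655 E=2048/1991 G=3072/3121 H=1024/793] → run G
t=10: vr[A=1024/423 D=1024/655 E=2048/1991 G=4096/3121 H=1024/793] → run E
t=11: vr[A=1024/423 D=1024/655 E=3072/1991 G=4096/3121 H=1024/793] → run H
t=12: vr[A=1024/423 D=1024/655 E=3072/1991 G=4096/3121 H=1536/793] → run G
t=13: vr[A=1024/423 D=1024/655 E=3072/1991 G=5120/3121 H=1536/793] → run E
t=14: vr[A=1024/423 D=1024/655 E=4096/1991 G=5120/3121 H=1536/793] → run D
t=15: vr[A=1024/423 D=2048/655 E=4096/1991 G=5120/3121 H=1536/793] → run G
t=16: vr[A=1024/423 D=2048/655 E=4096/1991 G=6144/3121 H=1536/793] → run H
t=17: vr[A=1024/423 D=2048/655 E=4096/1991 G=6144/3121 H=2048/793] → run G
t=18: vr[A=1024/423 D=2048/655 E=4096/1991 G=7168/3121 H=2048/793] → run E
t=19: vr[A=1024/423 D=2048/655 E=5120/1991 G=7168/3121 H=2048/793] → run G
t=20: vr[A=1024/423 D=2048/655 E=5120/1991 H=2048/793] → run A
t=21: vr[A=2048/423 D=2048/655 E=5120/1991 H=2048/793] → run E
t=22: vr[A=2048/423 D=2048/655 E=6144/1991 H=2048/793] → run H
t=23: vr[A=2048/423 D=2048/655 E=6144/1991] → run E
t=24: vr[A=2048/423 D=2048/655] → run D
t=25: vr[A=2048/423 D=3072/655] → run D
t=26: vr[A=2048/423] → run A
t=27: vr[A=1024/141] → run A
t=28: vr[A=4096/423] → run A
t=29: vr[A=5120/423] → run A
t=30: vr[A=2048/141] → run A
t=31: vr[A=7168/423] → run A
t=32: (idle)
t=33: (idle)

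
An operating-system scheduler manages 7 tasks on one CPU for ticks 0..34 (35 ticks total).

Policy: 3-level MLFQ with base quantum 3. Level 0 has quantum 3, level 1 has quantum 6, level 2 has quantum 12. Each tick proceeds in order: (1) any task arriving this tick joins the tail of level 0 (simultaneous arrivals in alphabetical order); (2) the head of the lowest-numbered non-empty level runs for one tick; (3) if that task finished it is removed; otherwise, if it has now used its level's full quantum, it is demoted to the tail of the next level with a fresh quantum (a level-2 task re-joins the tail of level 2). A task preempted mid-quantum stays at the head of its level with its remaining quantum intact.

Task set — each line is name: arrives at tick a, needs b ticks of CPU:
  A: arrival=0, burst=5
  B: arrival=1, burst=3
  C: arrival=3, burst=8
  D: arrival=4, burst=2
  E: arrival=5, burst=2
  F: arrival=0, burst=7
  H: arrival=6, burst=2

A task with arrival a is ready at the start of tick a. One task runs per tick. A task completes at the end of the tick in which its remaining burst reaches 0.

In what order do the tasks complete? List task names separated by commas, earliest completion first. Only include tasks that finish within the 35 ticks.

completion order = B, D, E, H, A, F, C

t=0: L0/L1/L2 = AF/-/- → run A
t=1: L0/L1/L2 = AFB/-/- → run A
t=2: L0/L1/L2 = AFB/-/- → run A
t=3: L0/L1/L2 = FBC/A/- → run F
t=4: L0/L1/L2 = FBCD/A/- → run F
t=5: L0/L1/L2 = FBCDE/A/- → run F
t=6: L0/L1/L2 = BCDEH/AF/- → run B
t=7: L0/L1/L2 = BCDEH/AF/- → run B
t=8: L0/L1/L2 = BCDEH/AF/- → run B
t=9: L0/L1/L2 = CDEH/AF/- → run C
t=10: L0/L1/L2 = CDEH/AF/- → run C
t=11: L0/L1/L2 = CDEH/AF/- → run C
t=12: L0/L1/L2 = DEH/AFC/- → run D
t=13: L0/L1/L2 = DEH/AFC/- → run D
t=14: L0/L1/L2 = EH/AFC/- → run E
t=15: L0/L1/L2 = EH/AFC/- → run E
t=16: L0/L1/L2 = H/AFC/- → run H
t=17: L0/L1/L2 = H/AFC/- → run H
t=18: L0/L1/L2 = -/AFC/- → run A
t=19: L0/L1/L2 = -/AFC/- → run A
t=20: L0/L1/L2 = -/FC/- → run F
t=21: L0/L1/L2 = -/FC/- → run F
t=22: L0/L1/L2 = -/FC/- → run F
t=23: L0/L1/L2 = -/FC/- → run F
t=24: L0/L1/L2 = -/C/- → run C
t=25: L0/L1/L2 = -/C/- → run C
t=26: L0/L1/L2 = -/C/- → run C
t=27: L0/L1/L2 = -/C/- → run C
t=28: L0/L1/L2 = -/C/- → run C
t=29: (idle)
t=30: (idle)
t=31: (idle)
t=32: (idle)
t=33: (idle)
t=34: (idle)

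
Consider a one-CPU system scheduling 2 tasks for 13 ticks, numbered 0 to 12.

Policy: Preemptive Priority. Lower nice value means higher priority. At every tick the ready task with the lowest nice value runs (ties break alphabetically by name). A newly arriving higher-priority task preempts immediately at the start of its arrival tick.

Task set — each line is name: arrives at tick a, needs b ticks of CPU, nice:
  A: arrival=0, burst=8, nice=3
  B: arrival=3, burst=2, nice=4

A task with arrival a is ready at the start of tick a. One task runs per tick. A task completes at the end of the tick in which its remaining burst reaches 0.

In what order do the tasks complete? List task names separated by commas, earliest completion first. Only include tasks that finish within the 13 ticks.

t=0: ready={A} → run A
t=1: ready={A} → run A
t=2: ready={A} → run A
t=3: ready={A,B} → run A
t=4: ready={A,B} → run A
t=5: ready={A,B} → run A
t=6: ready={A,B} → run A
t=7: ready={A,B} → run A
t=8: ready={B} → run B
t=9: ready={B} → run B
t=10: (idle)
t=11: (idle)
t=12: (idle)

completion order = A, B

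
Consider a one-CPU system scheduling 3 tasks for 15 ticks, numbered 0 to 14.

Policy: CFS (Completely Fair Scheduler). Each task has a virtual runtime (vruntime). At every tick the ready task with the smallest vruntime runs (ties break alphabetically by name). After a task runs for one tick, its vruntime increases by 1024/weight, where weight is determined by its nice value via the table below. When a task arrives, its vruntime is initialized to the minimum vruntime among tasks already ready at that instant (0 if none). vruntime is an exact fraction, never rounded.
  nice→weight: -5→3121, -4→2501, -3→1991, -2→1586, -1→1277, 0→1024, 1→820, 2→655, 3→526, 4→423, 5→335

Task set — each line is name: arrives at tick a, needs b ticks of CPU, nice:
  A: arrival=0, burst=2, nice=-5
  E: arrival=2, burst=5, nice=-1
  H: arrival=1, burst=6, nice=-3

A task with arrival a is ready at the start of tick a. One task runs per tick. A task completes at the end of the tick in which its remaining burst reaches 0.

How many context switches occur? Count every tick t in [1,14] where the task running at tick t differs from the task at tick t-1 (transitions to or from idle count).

context switches = 10

t=0: vr[A=0] → run A
t=1: vr[A=1024/3121 H=1024/3121] → run A
t=2: vr[E=1024/3121 H=1024/3121] → run E
t=3: vr[E=4503552/3985517 H=1024/3121] → run H
t=4: vr[E=4503552/3985517 H=5234688/6213911] → run H
t=5: vr[E=4503552/3985517 H=8430592/6213911] → run E
t=6: vr[E=7699456/3985517 H=8430592/6213911] → run H
t=7: vr[E=7699456/3985517 H=11626496/6213911] → run H
t=8: vr[E=7699456/3985517 H=14822400/6213911] → run E
t=9: vr[E=10895360/3985517 H=14822400/6213911] → run H
t=10: vr[E=10895360/3985517 H=18018304/6213911] → run E
t=11: vr[E=14091264/3985517 H=18018304/6213911] → run H
t=12: vr[E=14091264/3985517] → run E
t=13: (idle)
t=14: (idle)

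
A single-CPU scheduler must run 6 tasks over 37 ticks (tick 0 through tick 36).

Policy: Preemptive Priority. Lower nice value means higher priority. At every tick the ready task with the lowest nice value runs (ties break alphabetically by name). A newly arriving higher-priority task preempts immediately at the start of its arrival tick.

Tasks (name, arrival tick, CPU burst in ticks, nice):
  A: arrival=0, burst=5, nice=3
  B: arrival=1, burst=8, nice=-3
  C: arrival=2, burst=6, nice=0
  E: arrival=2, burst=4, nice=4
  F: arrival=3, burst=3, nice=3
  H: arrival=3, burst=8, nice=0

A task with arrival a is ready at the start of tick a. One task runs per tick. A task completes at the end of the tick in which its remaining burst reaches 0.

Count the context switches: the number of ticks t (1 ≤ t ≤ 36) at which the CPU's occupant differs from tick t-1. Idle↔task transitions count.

t=0: ready={A} → run A
t=1: ready={A,B} → run B
t=2: ready={A,B,C,E} → run B
t=3: ready={A,B,C,E,F,H} → run B
t=4: ready={A,B,C,E,F,H} → run B
t=5: ready={A,B,C,E,F,H} → run B
t=6: ready={A,B,C,E,F,H} → run B
t=7: ready={A,B,C,E,F,H} → run B
t=8: ready={A,B,C,E,F,H} → run B
t=9: ready={A,C,E,F,H} → run C
t=10: ready={A,C,E,F,H} → run C
t=11: ready={A,C,E,F,H} → run C
t=12: ready={A,C,E,F,H} → run C
t=13: ready={A,C,E,F,H} → run C
t=14: ready={A,C,E,F,H} → run C
t=15: ready={A,E,F,H} → run H
t=16: ready={A,E,F,H} → run H
t=17: ready={A,E,F,H} → run H
t=18: ready={A,E,F,H} → run H
t=19: ready={A,E,F,H} → run H
t=20: ready={A,E,F,H} → run H
t=21: ready={A,E,F,H} → run H
t=22: ready={A,E,F,H} → run H
t=23: ready={A,E,F} → run A
t=24: ready={A,E,F} → run A
t=25: ready={A,E,F} → run A
t=26: ready={A,E,F} → run A
t=27: ready={E,F} → run F
t=28: ready={E,F} → run F
t=29: ready={E,F} → run F
t=30: ready={E} → run E
t=31: ready={E} → run E
t=32: ready={E} → run E
t=33: ready={E} → run E
t=34: (idle)
t=35: (idle)
t=36: (idle)

context switches = 7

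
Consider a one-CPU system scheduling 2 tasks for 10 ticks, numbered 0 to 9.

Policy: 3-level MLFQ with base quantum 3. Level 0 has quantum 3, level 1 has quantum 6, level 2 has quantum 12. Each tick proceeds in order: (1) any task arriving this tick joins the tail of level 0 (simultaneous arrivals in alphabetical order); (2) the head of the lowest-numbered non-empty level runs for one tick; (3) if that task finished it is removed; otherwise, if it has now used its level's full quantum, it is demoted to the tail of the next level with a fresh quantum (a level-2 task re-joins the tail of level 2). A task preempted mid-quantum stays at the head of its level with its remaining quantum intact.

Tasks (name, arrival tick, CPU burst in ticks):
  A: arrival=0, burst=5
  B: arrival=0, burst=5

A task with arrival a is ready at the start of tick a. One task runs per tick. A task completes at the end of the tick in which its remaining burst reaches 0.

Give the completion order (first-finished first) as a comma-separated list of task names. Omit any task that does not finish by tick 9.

completion order = A, B

t=0: L0/L1/L2 = AB/-/- → run A
t=1: L0/L1/L2 = AB/-/- → run A
t=2: L0/L1/L2 = AB/-/- → run A
t=3: L0/L1/L2 = B/A/- → run B
t=4: L0/L1/L2 = B/A/- → run B
t=5: L0/L1/L2 = B/A/- → run B
t=6: L0/L1/L2 = -/AB/- → run A
t=7: L0/L1/L2 = -/AB/- → run A
t=8: L0/L1/L2 = -/B/- → run B
t=9: L0/L1/L2 = -/B/- → run B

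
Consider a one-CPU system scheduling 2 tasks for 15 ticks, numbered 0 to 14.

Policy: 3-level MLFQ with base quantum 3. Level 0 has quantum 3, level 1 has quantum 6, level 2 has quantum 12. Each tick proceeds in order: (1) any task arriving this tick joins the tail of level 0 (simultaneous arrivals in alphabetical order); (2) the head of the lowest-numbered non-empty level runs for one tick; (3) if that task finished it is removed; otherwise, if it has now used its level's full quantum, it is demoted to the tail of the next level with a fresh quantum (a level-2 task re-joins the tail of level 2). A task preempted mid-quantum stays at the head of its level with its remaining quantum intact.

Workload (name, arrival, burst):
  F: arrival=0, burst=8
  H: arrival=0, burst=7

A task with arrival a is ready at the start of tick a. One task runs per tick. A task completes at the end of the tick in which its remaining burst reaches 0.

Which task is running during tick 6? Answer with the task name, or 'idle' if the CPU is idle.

t=0: L0/L1/L2 = FH/-/- → run F
t=1: L0/L1/L2 = FH/-/- → run F
t=2: L0/L1/L2 = FH/-/- → run F
t=3: L0/L1/L2 = H/F/- → run H
t=4: L0/L1/L2 = H/F/- → run H
t=5: L0/L1/L2 = H/F/- → run H
t=6: L0/L1/L2 = -/FH/- → run F
t=7: L0/L1/L2 = -/FH/- → run F
t=8: L0/L1/L2 = -/FH/- → run F
t=9: L0/L1/L2 = -/FH/- → run F
t=10: L0/L1/L2 = -/FH/- → run F
t=11: L0/L1/L2 = -/H/- → run H
t=12: L0/L1/L2 = -/H/- → run H
t=13: L0/L1/L2 = -/H/- → run H
t=14: L0/L1/L2 = -/H/- → run H

running at tick 6 = F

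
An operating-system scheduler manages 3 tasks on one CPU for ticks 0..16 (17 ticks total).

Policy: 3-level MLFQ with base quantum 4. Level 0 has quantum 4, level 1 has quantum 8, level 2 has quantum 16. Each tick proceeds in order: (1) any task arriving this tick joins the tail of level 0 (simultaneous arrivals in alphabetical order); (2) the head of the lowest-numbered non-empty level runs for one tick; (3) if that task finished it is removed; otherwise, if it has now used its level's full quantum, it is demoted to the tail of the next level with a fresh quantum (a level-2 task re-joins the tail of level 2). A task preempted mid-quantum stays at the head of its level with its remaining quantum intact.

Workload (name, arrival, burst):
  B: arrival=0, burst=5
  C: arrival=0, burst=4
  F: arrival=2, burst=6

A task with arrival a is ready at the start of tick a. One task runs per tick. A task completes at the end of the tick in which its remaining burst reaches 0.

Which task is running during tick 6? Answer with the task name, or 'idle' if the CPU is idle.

running at tick 6 = C

t=0: L0/L1/L2 = BC/-/- → run B
t=1: L0/L1/L2 = BC/-/- → run B
t=2: L0/L1/L2 = BCF/-/- → run B
t=3: L0/L1/L2 = BCF/-/- → run B
t=4: L0/L1/L2 = CF/B/- → run C
t=5: L0/L1/L2 = CF/B/- → run C
t=6: L0/L1/L2 = CF/B/- → run C
t=7: L0/L1/L2 = CF/B/- → run C
t=8: L0/L1/L2 = F/B/- → run F
t=9: L0/L1/L2 = F/B/- → run F
t=10: L0/L1/L2 = F/B/- → run F
t=11: L0/L1/L2 = F/B/- → run F
t=12: L0/L1/L2 = -/BF/- → run B
t=13: L0/L1/L2 = -/F/- → run F
t=14: L0/L1/L2 = -/F/- → run F
t=15: (idle)
t=16: (idle)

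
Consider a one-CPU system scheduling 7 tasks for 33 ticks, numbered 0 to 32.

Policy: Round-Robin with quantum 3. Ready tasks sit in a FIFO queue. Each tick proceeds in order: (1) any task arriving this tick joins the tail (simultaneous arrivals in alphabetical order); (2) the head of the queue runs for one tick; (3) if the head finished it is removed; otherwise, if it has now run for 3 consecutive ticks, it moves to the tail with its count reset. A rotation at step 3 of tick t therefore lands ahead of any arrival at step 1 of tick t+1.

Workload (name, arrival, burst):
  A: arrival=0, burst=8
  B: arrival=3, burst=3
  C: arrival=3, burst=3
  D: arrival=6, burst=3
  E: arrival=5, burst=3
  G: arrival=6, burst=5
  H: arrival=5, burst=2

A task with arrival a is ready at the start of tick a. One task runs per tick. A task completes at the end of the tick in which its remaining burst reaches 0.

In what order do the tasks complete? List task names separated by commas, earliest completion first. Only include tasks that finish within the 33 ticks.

t=0: queue=[A] q_used=0 → run A
t=1: queue=[A] q_used=1 → run A
t=2: queue=[A] q_used=2 → run A
t=3: queue=[A,B,C] q_used=0 → run A
t=4: queue=[A,B,C] q_used=1 → run A
t=5: queue=[A,B,C,E,H] q_used=2 → run A
t=6: queue=[B,C,E,H,A,D,G] q_used=0 → run B
t=7: queue=[B,C,E,H,A,D,G] q_used=1 → run B
t=8: queue=[B,C,E,H,A,D,G] q_used=2 → run B
t=9: queue=[C,E,H,A,D,G] q_used=0 → run C
t=10: queue=[C,E,H,A,D,G] q_used=1 → run C
t=11: queue=[C,E,H,A,D,G] q_used=2 → run C
t=12: queue=[E,H,A,D,G] q_used=0 → run E
t=13: queue=[E,H,A,D,G] q_used=1 → run E
t=14: queue=[E,H,A,D,G] q_used=2 → run E
t=15: queue=[H,A,D,G] q_used=0 → run H
t=16: queue=[H,A,D,G] q_used=1 → run H
t=17: queue=[A,D,G] q_used=0 → run A
t=18: queue=[A,D,G] q_used=1 → run A
t=19: queue=[D,G] q_used=0 → run D
t=20: queue=[D,G] q_used=1 → run D
t=21: queue=[D,G] q_used=2 → run D
t=22: queue=[G] q_used=0 → run G
t=23: queue=[G] q_used=1 → run G
t=24: queue=[G] q_used=2 → run G
t=25: queue=[G] q_used=0 → run G
t=26: queue=[G] q_used=1 → run G
t=27: (idle)
t=28: (idle)
t=29: (idle)
t=30: (idle)
t=31: (idle)
t=32: (idle)

completion order = B, C, E, H, A, D, G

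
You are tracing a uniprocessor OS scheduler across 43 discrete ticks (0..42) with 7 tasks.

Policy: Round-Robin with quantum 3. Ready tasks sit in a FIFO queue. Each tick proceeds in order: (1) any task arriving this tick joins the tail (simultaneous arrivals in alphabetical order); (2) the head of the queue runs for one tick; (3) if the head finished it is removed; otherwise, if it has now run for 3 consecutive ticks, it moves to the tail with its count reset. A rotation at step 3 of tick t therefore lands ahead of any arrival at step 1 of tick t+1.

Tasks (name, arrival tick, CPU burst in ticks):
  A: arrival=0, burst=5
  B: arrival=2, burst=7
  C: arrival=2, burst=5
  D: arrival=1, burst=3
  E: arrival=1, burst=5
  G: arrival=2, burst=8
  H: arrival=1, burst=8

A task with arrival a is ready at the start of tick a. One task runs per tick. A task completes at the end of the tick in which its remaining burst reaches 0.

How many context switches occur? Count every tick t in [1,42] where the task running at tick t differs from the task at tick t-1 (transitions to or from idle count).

context switches = 16

t=0: queue=[A] q_used=0 → run A
t=1: queue=[A,D,E,H] q_used=1 → run A
t=2: queue=[A,D,E,H,B,C,G] q_used=2 → run A
t=3: queue=[D,E,H,B,C,G,A] q_used=0 → run D
t=4: queue=[D,E,H,B,C,G,A] q_used=1 → run D
t=5: queue=[D,E,H,B,C,G,A] q_used=2 → run D
t=6: queue=[E,H,B,C,G,A] q_used=0 → run E
t=7: queue=[E,H,B,C,G,A] q_used=1 → run E
t=8: queue=[E,H,B,C,G,A] q_used=2 → run E
t=9: queue=[H,B,C,G,A,E] q_used=0 → run H
t=10: queue=[H,B,C,G,A,E] q_used=1 → run H
t=11: queue=[H,B,C,G,A,E] q_used=2 → run H
t=12: queue=[B,C,G,A,E,H] q_used=0 → run B
t=13: queue=[B,C,G,A,E,H] q_used=1 → run B
t=14: queue=[B,C,G,A,E,H] q_used=2 → run B
t=15: queue=[C,G,A,E,H,B] q_used=0 → run C
t=16: queue=[C,G,A,E,H,B] q_used=1 → run C
t=17: queue=[C,G,A,E,H,B] q_used=2 → run C
t=18: queue=[G,A,E,H,B,C] q_used=0 → run G
t=19: queue=[G,A,E,H,B,C] q_used=1 → run G
t=20: queue=[G,A,E,H,B,C] q_used=2 → run G
t=21: queue=[A,E,H,B,C,G] q_used=0 → run A
t=22: queue=[A,E,H,B,C,G] q_used=1 → run A
t=23: queue=[E,H,B,C,G] q_used=0 → run E
t=24: queue=[E,H,B,C,G] q_used=1 → run E
t=25: queue=[H,B,C,G] q_used=0 → run H
t=26: queue=[H,B,C,G] q_used=1 → run H
t=27: queue=[H,B,C,G] q_used=2 → run H
t=28: queue=[B,C,G,H] q_used=0 → run B
t=29: queue=[B,C,G,H] q_used=1 → run B
t=30: queue=[B,C,G,H] q_used=2 → run B
t=31: queue=[C,G,H,B] q_used=0 → run C
t=32: queue=[C,G,H,B] q_used=1 → run C
t=33: queue=[G,H,B] q_used=0 → run G
t=34: queue=[G,H,B] q_used=1 → run G
t=35: queue=[G,H,B] q_used=2 → run G
t=36: queue=[H,B,G] q_used=0 → run H
t=37: queue=[H,B,G] q_used=1 → run H
t=38: queue=[B,G] q_used=0 → run B
t=39: queue=[G] q_used=0 → run G
t=40: queue=[G] q_used=1 → run G
t=41: (idle)
t=42: (idle)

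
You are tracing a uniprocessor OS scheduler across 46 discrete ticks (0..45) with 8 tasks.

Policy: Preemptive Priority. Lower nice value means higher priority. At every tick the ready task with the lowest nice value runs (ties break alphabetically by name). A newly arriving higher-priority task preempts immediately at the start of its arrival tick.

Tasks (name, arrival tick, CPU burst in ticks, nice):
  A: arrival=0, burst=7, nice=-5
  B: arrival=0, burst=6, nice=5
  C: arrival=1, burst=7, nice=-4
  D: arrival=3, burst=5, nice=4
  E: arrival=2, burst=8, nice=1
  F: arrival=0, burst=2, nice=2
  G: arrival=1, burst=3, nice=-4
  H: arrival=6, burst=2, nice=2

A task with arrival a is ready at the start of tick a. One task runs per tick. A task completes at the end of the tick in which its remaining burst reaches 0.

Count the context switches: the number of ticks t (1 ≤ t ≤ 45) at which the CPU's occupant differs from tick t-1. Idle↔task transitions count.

t=0: ready={A,B,F} → run A
t=1: ready={A,B,C,F,G} → run A
t=2: ready={A,B,C,E,F,G} → run A
t=3: ready={A,B,C,D,E,F,G} → run A
t=4: ready={A,B,C,D,E,F,G} → run A
t=5: ready={A,B,C,D,E,F,G} → run A
t=6: ready={A,B,C,D,E,F,G,H} → run A
t=7: ready={B,C,D,E,F,G,H} → run C
t=8: ready={B,C,D,E,F,G,H} → run C
t=9: ready={B,C,D,E,F,G,H} → run C
t=10: ready={B,C,D,E,F,G,H} → run C
t=11: ready={B,C,D,E,F,G,H} → run C
t=12: ready={B,C,D,E,F,G,H} → run C
t=13: ready={B,C,D,E,F,G,H} → run C
t=14: ready={B,D,E,F,G,H} → run G
t=15: ready={B,D,E,F,G,H} → run G
t=16: ready={B,D,E,F,G,H} → run G
t=17: ready={B,D,E,F,H} → run E
t=18: ready={B,D,E,F,H} → run E
t=19: ready={B,D,E,F,H} → run E
t=20: ready={B,D,E,F,H} → run E
t=21: ready={B,D,E,F,H} → run E
t=22: ready={B,D,E,F,H} → run E
t=23: ready={B,D,E,F,H} → run E
t=24: ready={B,D,E,F,H} → run E
t=25: ready={B,D,F,H} → run F
t=26: ready={B,D,F,H} → run F
t=27: ready={B,D,H} → run H
t=28: ready={B,D,H} → run H
t=29: ready={B,D} → run D
t=30: ready={B,D} → run D
t=31: ready={B,D} → run D
t=32: ready={B,D} → run D
t=33: ready={B,D} → run D
t=34: ready={B} → run B
t=35: ready={B} → run B
t=36: ready={B} → run B
t=37: ready={B} → run B
t=38: ready={B} → run B
t=39: ready={B} → run B
t=40: (idle)
t=41: (idle)
t=42: (idle)
t=43: (idle)
t=44: (idle)
t=45: (idle)

context switches = 8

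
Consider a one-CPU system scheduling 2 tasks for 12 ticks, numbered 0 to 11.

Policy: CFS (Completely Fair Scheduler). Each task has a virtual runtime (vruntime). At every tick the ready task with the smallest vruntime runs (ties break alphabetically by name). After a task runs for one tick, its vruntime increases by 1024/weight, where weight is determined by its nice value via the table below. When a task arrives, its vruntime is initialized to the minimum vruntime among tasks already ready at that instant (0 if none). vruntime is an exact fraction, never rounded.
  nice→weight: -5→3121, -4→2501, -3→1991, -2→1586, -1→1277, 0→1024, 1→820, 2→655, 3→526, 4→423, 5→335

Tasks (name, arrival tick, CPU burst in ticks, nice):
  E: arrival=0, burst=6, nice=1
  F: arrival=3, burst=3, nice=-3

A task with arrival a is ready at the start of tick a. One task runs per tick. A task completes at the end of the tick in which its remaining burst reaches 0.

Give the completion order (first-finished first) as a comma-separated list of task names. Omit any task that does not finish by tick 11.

t=0: vr[E=0] → run E
t=1: vr[E=256/205] → run E
t=2: vr[E=512/205] → run E
t=3: vr[E=768/205 F=768/205] → run E
t=4: vr[E=1024/205 F=768/205] → run F
t=5: vr[E=1024/205 F=1739008/408155] → run F
t=6: vr[E=1024/205 F=1948928/408155] → run F
t=7: vr[E=1024/205] → run E
t=8: vr[E=256/41] → run E
t=9: (idle)
t=10: (idle)
t=11: (idle)

completion order = F, E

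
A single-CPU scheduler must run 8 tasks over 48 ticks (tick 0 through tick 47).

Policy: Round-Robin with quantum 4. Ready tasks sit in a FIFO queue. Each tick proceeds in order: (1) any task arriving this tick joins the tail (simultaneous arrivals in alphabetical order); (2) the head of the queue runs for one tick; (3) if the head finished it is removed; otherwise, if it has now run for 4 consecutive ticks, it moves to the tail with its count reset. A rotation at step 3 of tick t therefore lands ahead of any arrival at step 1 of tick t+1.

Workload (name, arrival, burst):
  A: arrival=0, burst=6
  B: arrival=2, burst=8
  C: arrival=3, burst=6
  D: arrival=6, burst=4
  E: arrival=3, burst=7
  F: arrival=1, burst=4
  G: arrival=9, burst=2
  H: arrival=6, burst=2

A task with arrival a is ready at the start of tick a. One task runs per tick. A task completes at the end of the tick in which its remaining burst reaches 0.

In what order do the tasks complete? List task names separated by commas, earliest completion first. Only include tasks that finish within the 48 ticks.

t=0: queue=[A] q_used=0 → run A
t=1: queue=[A,F] q_used=1 → run A
t=2: queue=[A,F,B] q_used=2 → run A
t=3: queue=[A,F,B,C,E] q_used=3 → run A
t=4: queue=[F,B,C,E,A] q_used=0 → run F
t=5: queue=[F,B,C,E,A] q_used=1 → run F
t=6: queue=[F,B,C,E,A,D,H] q_used=2 → run F
t=7: queue=[F,B,C,E,A,D,H] q_used=3 → run F
t=8: queue=[B,C,E,A,D,H] q_used=0 → run B
t=9: queue=[B,C,E,A,D,H,G] q_used=1 → run B
t=10: queue=[B,C,E,A,D,H,G] q_used=2 → run B
t=11: queue=[B,C,E,A,D,H,G] q_used=3 → run B
t=12: queue=[C,E,A,D,H,G,B] q_used=0 → run C
t=13: queue=[C,E,A,D,H,G,B] q_used=1 → run C
t=14: queue=[C,E,A,D,H,G,B] q_used=2 → run C
t=15: queue=[C,E,A,D,H,G,B] q_used=3 → run C
t=16: queue=[E,A,D,H,G,B,C] q_used=0 → run E
t=17: queue=[E,A,D,H,G,B,C] q_used=1 → run E
t=18: queue=[E,A,D,H,G,B,C] q_used=2 → run E
t=19: queue=[E,A,D,H,G,B,C] q_used=3 → run E
t=20: queue=[A,D,H,G,B,C,E] q_used=0 → run A
t=21: queue=[A,D,H,G,B,C,E] q_used=1 → run A
t=22: queue=[D,H,G,B,C,E] q_used=0 → run D
t=23: queue=[D,H,G,B,C,E] q_used=1 → run D
t=24: queue=[D,H,G,B,C,E] q_used=2 → run D
t=25: queue=[D,H,G,B,C,E] q_used=3 → run D
t=26: queue=[H,G,B,C,E] q_used=0 → run H
t=27: queue=[H,G,B,C,E] q_used=1 → run H
t=28: queue=[G,B,C,E] q_used=0 → run G
t=29: queue=[G,B,C,E] q_used=1 → run G
t=30: queue=[B,C,E] q_used=0 → run B
t=31: queue=[B,C,E] q_used=1 → run B
t=32: queue=[B,C,E] q_used=2 → run B
t=33: queue=[B,C,E] q_used=3 → run B
t=34: queue=[C,E] q_used=0 → run C
t=35: queue=[C,E] q_used=1 → run C
t=36: queue=[E] q_used=0 → run E
t=37: queue=[E] q_used=1 → run E
t=38: queue=[E] q_used=2 → run E
t=39: (idle)
t=40: (idle)
t=41: (idle)
t=42: (idle)
t=43: (idle)
t=44: (idle)
t=45: (idle)
t=46: (idle)
t=47: (idle)

completion order = F, A, D, H, G, B, C, E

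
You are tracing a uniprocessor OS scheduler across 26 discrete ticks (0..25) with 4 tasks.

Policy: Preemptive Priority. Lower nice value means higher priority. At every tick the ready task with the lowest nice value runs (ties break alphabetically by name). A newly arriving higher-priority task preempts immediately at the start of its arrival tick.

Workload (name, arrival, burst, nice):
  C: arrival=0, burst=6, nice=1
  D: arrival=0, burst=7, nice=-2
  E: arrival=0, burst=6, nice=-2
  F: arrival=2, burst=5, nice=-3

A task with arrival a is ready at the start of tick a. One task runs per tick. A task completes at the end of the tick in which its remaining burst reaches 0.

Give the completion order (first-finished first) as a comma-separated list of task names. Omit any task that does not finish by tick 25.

completion order = F, D, E, C

t=0: ready={C,D,E} → run D
t=1: ready={C,D,E} → run D
t=2: ready={C,D,E,F} → run F
t=3: ready={C,D,E,F} → run F
t=4: ready={C,D,E,F} → run F
t=5: ready={C,D,E,F} → run F
t=6: ready={C,D,E,F} → run F
t=7: ready={C,D,E} → run D
t=8: ready={C,D,E} → run D
t=9: ready={C,D,E} → run D
t=10: ready={C,D,E} → run D
t=11: ready={C,D,E} → run D
t=12: ready={C,E} → run E
t=13: ready={C,E} → run E
t=14: ready={C,E} → run E
t=15: ready={C,E} → run E
t=16: ready={C,E} → run E
t=17: ready={C,E} → run E
t=18: ready={C} → run C
t=19: ready={C} → run C
t=20: ready={C} → run C
t=21: ready={C} → run C
t=22: ready={C} → run C
t=23: ready={C} → run C
t=24: (idle)
t=25: (idle)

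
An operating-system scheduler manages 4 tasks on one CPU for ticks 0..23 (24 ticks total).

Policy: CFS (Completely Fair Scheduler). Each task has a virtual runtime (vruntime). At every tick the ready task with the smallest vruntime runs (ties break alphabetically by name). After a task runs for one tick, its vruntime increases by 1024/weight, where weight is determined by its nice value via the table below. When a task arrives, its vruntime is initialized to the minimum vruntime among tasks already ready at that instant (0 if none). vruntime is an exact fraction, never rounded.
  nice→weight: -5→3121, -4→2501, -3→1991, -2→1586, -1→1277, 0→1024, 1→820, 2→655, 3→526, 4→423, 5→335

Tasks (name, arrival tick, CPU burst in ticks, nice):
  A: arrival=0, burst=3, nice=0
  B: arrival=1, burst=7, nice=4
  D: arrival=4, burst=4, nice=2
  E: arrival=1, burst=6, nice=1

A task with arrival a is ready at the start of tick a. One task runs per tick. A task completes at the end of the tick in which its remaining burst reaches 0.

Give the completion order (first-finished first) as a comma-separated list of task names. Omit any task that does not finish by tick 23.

completion order = A, D, E, B

t=0: vr[A=0] → run A
t=1: vr[A=1 B=1 E=1] → run A
t=2: vr[A=2 B=1 E=1] → run B
t=3: vr[A=2 B=1447/423 E=1] → run E
t=4: vr[A=2 B=1447/423 D=2 E=461/205] → run A
t=5: vr[B=1447/423 D=2 E=461/205] → run D
t=6: vr[B=1447/423 D=2334/655 E=461/205] → run E
t=7: vr[B=1447/423 D=2334/655 E=717/205] → run B
t=8: vr[B=2471/423 D=2334/655 E=717/205] → run E
t=9: vr[B=2471/423 D=2334/655 E=973/205] → run D
t=10: vr[B=2471/423 D=3358/655 E=973/205] → run E
t=11: vr[B=2471/423 D=3358/655 E=1229/205] → run D
t=12: vr[B=2471/423 D=4382/655 E=1229/205] → run B
t=13: vr[B=1165/141 D=4382/655 E=1229/205] → run E
t=14: vr[B=1165/141 D=4382/655 E=297/41] → run D
t=15: vr[B=1165/141 E=297/41] → run E
t=16: vr[B=1165/141] → run B
t=17: vr[B=4519/423] → run B
t=18: vr[B=5543/423] → run B
t=19: vr[B=2189/141] → run B
t=20: (idle)
t=21: (idle)
t=22: (idle)
t=23: (idle)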